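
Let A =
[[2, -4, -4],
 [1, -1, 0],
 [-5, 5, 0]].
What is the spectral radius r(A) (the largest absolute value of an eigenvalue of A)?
r(A) = (1 + sqrt(73))/2 ≈ 4.772

The eigenvalues of A are the roots of its characteristic polynomial. With M = A (coefficients from the trace, the sum of principal 2x2 minors, and det A):
  p(λ) = det(λ I - M) = λ^3 - λ^2 - 18λ.
The constant term is 0, so λ = 0 is a root. Dividing out λ leaves p(λ) = λ(λ^2 - λ - 18). For λ^2 - λ - 18 the discriminant is 73. It is nonnegative but not a perfect square, so the roots are real and irrational: λ = (1 ± sqrt(73))/2 ≈ 4.772, -3.772.
Thus the eigenvalues (to 4 decimals) are 4.772 (modulus 4.772); -3.772 (modulus 3.772); 0 (modulus 0). The spectral radius is the largest modulus: r(A) = (1 + sqrt(73))/2 ≈ 4.772. (Cross-check: r(A) ≤ ||A||_2 ≈ 8.6961; equality holds whenever A is normal, though it can also hold for some non-normal A.)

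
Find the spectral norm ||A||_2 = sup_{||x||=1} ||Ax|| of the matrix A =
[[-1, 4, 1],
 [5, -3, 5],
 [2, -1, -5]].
||A||_2 ≈ 8.0439 (= sqrt(largest eigenvalue of A^T A))

||A||_2 = sigma_max(A) = sqrt(lambda_max(A^T A)). Form the symmetric matrix M = A^T A =
[[30, -21, 14],
 [-21, 26, -6],
 [14, -6, 51]].
Its characteristic polynomial (trace, sum of principal 2x2 minors, determinant of M give the coefficients) is
  p(λ) = det(λ I - M) = λ^3 - 107λ^2 + 2963λ - 14641.
No integer candidate from the rational root theorem (±divisors of 14641) is a root, so the roots are irrational. The cubic discriminant is Δ = 2483157312 > 0, so there are three distinct real roots. p(6) = -499 and p(7) = 1200 have opposite signs, so a root lies in (6, 7); Newton's method refines it to λ ≈ 6.2832. p(36) = 11 and p(37) = -840 have opposite signs, so a root lies in (36, 37); Newton's method refines it to λ ≈ 36.0129. p(64) = -1137 and p(65) = 504 have opposite signs, so a root lies in (64, 65); Newton's method refines it to λ ≈ 64.7039. Check (Vieta): the three roots sum to 107, matching tr M = 107.
So the eigenvalues of A^T A are ≈ 6.2832, 36.0129, 64.7039 (all ≥ 0, as they must be for A^T A). The largest is λ_max ≈ 64.7039, hence ||A||_2 = sqrt(λ_max) ≈ 8.0439.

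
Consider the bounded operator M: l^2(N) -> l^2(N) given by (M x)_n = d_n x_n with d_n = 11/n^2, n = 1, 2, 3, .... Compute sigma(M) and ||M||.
sigma(M) = {11/n^2 : n ≥ 1} ∪ {0}; ||M|| = 11

A bounded diagonal operator on l^2 with diagonal entries d_n has spectrum equal to the closure of {d_n : n ≥ 1}: every d_n is an eigenvalue (with eigenvector e_n), so {d_n} ⊂ sigma(M); the spectrum is closed, so its closure is too; and for lambda not in the closure, (M - lambda I) has bounded inverse (the diagonal entries 1/(d_n - lambda) are bounded). For our sequence d_n = 11/n^2, n = 1, 2, 3, ...:
  - {d_n} = {11/n^2 : n ≥ 1}; the only limit point is 0
  - closure = {11/n^2 : n ≥ 1} ∪ {0}
For the norm: a diagonal operator has ||M|| = sup_n |d_n|. Here d_n = 11/n^2 is positive and decreasing, so sup_n |d_n| = d_1 = 11. So ||M|| = 11.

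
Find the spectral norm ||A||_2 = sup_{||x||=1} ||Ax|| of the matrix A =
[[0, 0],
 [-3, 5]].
||A||_2 = sqrt(34) ≈ 5.831 (= sqrt(largest eigenvalue of A^T A))

||A||_2 = sigma_max(A) = sqrt(lambda_max(A^T A)). Form the symmetric matrix M = A^T A =
[[9, -15],
 [-15, 25]].
Its characteristic polynomial (trace, determinant of M give the coefficients) is
  p(λ) = det(λ I - M) = λ^2 - 34λ.
For λ^2 - 34λ the discriminant is 1156. It is a perfect square (34^2), so the roots are rational: λ = (34 ± 34)/2 = 34, 0.
So the eigenvalues of A^T A are ≈ 0, 34 (all ≥ 0, as they must be for A^T A). The largest is λ_max = 34, hence ||A||_2 = sqrt(λ_max) = sqrt(34) ≈ 5.831.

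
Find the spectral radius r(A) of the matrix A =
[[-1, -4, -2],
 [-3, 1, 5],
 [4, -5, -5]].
r(A) ≈ 3.9733

The eigenvalues of A are the roots of its characteristic polynomial. With M = A (coefficients from the trace, the sum of principal 2x2 minors, and det A):
  p(λ) = det(λ I - M) = λ^3 + 5λ^2 + 20λ + 62.
No integer candidate from the rational root theorem (±divisors of 62) is a root, so the roots are irrational. The cubic discriminant is Δ = -45188 < 0, so there is one real root and a complex-conjugate pair. p(-4) = -2 and p(-3) = 20 have opposite signs, so a root lies in (-4, -3); Newton's method refines it to λ ≈ -3.9273. Dividing out (λ - (-3.9273)) leaves approximately λ^2 + 1.0727λ + 15.7871. For λ^2 + 1.0727λ + 15.7871 the discriminant is -61.9975. It is negative, so the remaining roots are the complex-conjugate pair λ ≈ -0.5364 ± 3.9369i. Their product equals the constant term, so |λ|^2 ≈ 15.7871 and |λ| ≈ 3.9733.
Thus the eigenvalues (to 4 decimals) are -3.9273 (modulus 3.9273); -0.5364 ± 3.9369i (modulus 3.9733). The spectral radius is the largest modulus: r(A) ≈ 3.9733. (Cross-check: r(A) ≤ ||A||_2 ≈ 10.22; equality holds whenever A is normal, though it can also hold for some non-normal A.)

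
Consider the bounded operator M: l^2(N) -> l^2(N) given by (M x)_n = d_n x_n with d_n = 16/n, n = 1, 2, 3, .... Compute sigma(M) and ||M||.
sigma(M) = {16/n : n ≥ 1} ∪ {0}; ||M|| = 16

A bounded diagonal operator on l^2 with diagonal entries d_n has spectrum equal to the closure of {d_n : n ≥ 1}: every d_n is an eigenvalue (with eigenvector e_n), so {d_n} ⊂ sigma(M); the spectrum is closed, so its closure is too; and for lambda not in the closure, (M - lambda I) has bounded inverse (the diagonal entries 1/(d_n - lambda) are bounded). For our sequence d_n = 16/n, n = 1, 2, 3, ...:
  - {d_n} = {16/n : n ≥ 1}; the only limit point is 0
  - closure = {16/n : n ≥ 1} ∪ {0}
For the norm: a diagonal operator has ||M|| = sup_n |d_n|. Here d_n = 16/n is positive and decreasing, so sup_n |d_n| = d_1 = 16. So ||M|| = 16.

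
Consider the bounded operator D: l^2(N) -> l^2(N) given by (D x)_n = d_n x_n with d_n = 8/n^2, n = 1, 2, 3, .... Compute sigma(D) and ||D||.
sigma(D) = {8/n^2 : n ≥ 1} ∪ {0}; ||D|| = 8

A bounded diagonal operator on l^2 with diagonal entries d_n has spectrum equal to the closure of {d_n : n ≥ 1}: every d_n is an eigenvalue (with eigenvector e_n), so {d_n} ⊂ sigma(D); the spectrum is closed, so its closure is too; and for lambda not in the closure, (D - lambda I) has bounded inverse (the diagonal entries 1/(d_n - lambda) are bounded). For our sequence d_n = 8/n^2, n = 1, 2, 3, ...:
  - {d_n} = {8/n^2 : n ≥ 1}; the only limit point is 0
  - closure = {8/n^2 : n ≥ 1} ∪ {0}
For the norm: a diagonal operator has ||D|| = sup_n |d_n|. Here d_n = 8/n^2 is positive and decreasing, so sup_n |d_n| = d_1 = 8. So ||D|| = 8.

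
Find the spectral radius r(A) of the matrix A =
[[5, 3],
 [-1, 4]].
r(A) = sqrt(23) ≈ 4.7958

The eigenvalues of A are the roots of its characteristic polynomial. With M = A (coefficients from the trace and determinant):
  p(λ) = det(λ I - M) = λ^2 - 9λ + 23.
For λ^2 - 9λ + 23 the discriminant is -11. It is negative, so the roots are the complex-conjugate pair λ = 9/2 ± (sqrt(11)/2) i ≈ 4.5 ± 1.6583i. For a conjugate pair the product of the roots equals the constant term, so |λ|^2 = 23 and |λ| = sqrt(23) ≈ 4.7958.
Thus the eigenvalues (to 4 decimals) are 4.5 ± 1.6583i (modulus 4.7958). The spectral radius is the largest modulus: r(A) = sqrt(23) ≈ 4.7958. (Cross-check: r(A) ≤ ||A||_2 ≈ 6.0425; equality holds whenever A is normal, though it can also hold for some non-normal A.)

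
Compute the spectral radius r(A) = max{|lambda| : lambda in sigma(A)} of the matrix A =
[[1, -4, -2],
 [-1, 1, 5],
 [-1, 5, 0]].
r(A) ≈ 6.6084

The eigenvalues of A are the roots of its characteristic polynomial. With M = A (coefficients from the trace, the sum of principal 2x2 minors, and det A):
  p(λ) = det(λ I - M) = λ^3 - 2λ^2 - 30λ - 3.
No integer candidate from the rational root theorem (±divisors of 3) is a root, so the roots are irrational. The cubic discriminant is Δ = 108021 > 0, so there are three distinct real roots. p(-5) = -28 and p(-4) = 21 have opposite signs, so a root lies in (-5, -4); Newton's method refines it to λ ≈ -4.5077. p(-1) = 24 and p(0) = -3 have opposite signs, so a root lies in (-1, 0); Newton's method refines it to λ ≈ -0.1007. p(6) = -39 and p(7) = 32 have opposite signs, so a root lies in (6, 7); Newton's method refines it to λ ≈ 6.6084. Check (Vieta): the three roots sum to 2, matching tr M = 2.
Thus the eigenvalues (to 4 decimals) are -4.5077 (modulus 4.5077); -0.1007 (modulus 0.1007); 6.6084 (modulus 6.6084). The spectral radius is the largest modulus: r(A) ≈ 6.6084. (Cross-check: r(A) ≤ ||A||_2 ≈ 7.2805; equality holds whenever A is normal, though it can also hold for some non-normal A.)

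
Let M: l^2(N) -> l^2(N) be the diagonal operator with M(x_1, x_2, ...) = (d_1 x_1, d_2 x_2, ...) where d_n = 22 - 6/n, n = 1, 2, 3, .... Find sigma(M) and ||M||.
sigma(M) = {22 - 6/n : n ≥ 1} ∪ {22}; ||M|| = 22

A bounded diagonal operator on l^2 with diagonal entries d_n has spectrum equal to the closure of {d_n : n ≥ 1}: every d_n is an eigenvalue (with eigenvector e_n), so {d_n} ⊂ sigma(M); the spectrum is closed, so its closure is too; and for lambda not in the closure, (M - lambda I) has bounded inverse (the diagonal entries 1/(d_n - lambda) are bounded). For our sequence d_n = 22 - 6/n, n = 1, 2, 3, ...:
  - {d_n} = {22 - 6/n : n ≥ 1}; the only limit point is 22
  - closure = {22 - 6/n : n ≥ 1} ∪ {22}
For the norm: a diagonal operator has ||M|| = sup_n |d_n|. Here d_n = 22 - 6/n increases monotonically from d_1 = 16 toward 22, with all terms in [16, 22); so sup_n |d_n| = 22 (the supremum is the limit, not attained). So ||M|| = 22.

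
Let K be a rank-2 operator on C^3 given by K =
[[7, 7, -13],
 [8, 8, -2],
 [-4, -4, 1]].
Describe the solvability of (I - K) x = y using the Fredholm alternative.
(I - K) is invertible (det(I - K) = -60 ≠ 0), so for every y in C^3 the equation (I - K) x = y has a unique solution.

K has rank 2 and factors as K = U V^T = u1 v1^T + u2 v2^T with u1 = (-3, -2, 1), v1 = (-3, -3, 3), u2 = (-2, 2, -1), v2 = (1, 1, 2) (multiplying out reproduces the displayed K). The nonzero eigenvalues of U V^T coincide with those of the 2 x 2 matrix G = V^T U = [[v1·u1, v1·u2], [v2·u1, v2·u2]] = [[18, -3], [-3, -2]], and by the Sylvester determinant identity det(I_3 - U V^T) = det(I_2 - V^T U) = det([[-17, 3], [3, 3]]) = (-17)(3) - (3)(3) = -60. (Direct check: I - K =
[[-6, -7, 13],
 [-8, -7, 2],
 [4, 4, 0]]
has determinant -60.) The finite-dimensional Fredholm alternative says: either (I - K) is invertible, or ker(I - K) ≠ {0} and then range(I - K) = ker((I - K)^*)^⊥, with dim ker(I - K) = dim ker((I - K)^*). Since det(I - K) ≠ 0, 1 is not an eigenvalue of K and ker(I - K) = {0}, so we are in the first case: for every y there is a unique x = (I - K)^(-1) y. (Explicitly, by the Woodbury identity, (I - U V^T)^(-1) = I + U (I_2 - G)^(-1) V^T.)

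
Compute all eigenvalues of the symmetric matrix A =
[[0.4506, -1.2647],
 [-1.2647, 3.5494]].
sigma(A) ≈ {0, 4}

A is real symmetric, so its spectrum consists of real eigenvalues. Expanding the characteristic polynomial of the displayed matrix gives
  det(λ I - A) = p(λ) = λ^2 + (-4)λ + (0).
Solving p(λ) = 0 yields eigenvalues ≈ 0, 4. (A is shown rounded to 4 decimals, so these recover the underlying integer eigenvalues to within that precision.)
Verification: the trace of A = 4 equals the sum of eigenvalues 4, and det(A) ≈ -0.0001 matches the eigenvalue product 0.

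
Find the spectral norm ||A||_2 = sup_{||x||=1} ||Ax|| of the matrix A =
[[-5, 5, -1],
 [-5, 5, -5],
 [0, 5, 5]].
||A||_2 ≈ 11.0254 (= sqrt(largest eigenvalue of A^T A))

||A||_2 = sigma_max(A) = sqrt(lambda_max(A^T A)). Form the symmetric matrix M = A^T A =
[[50, -50, 30],
 [-50, 75, -5],
 [30, -5, 51]].
Its characteristic polynomial (trace, sum of principal 2x2 minors, determinant of M give the coefficients) is
  p(λ) = det(λ I - M) = λ^3 - 176λ^2 + 6700λ - 10000.
No integer candidate from the rational root theorem (±divisors of 10000) is a root, so the roots are irrational. The cubic discriminant is Δ = 178945600000 > 0, so there are three distinct real roots. p(1) = -3475 and p(2) = 2704 have opposite signs, so a root lies in (1, 2); Newton's method refines it to λ ≈ 1.5555. p(52) = 3104 and p(53) = -407 have opposite signs, so a root lies in (52, 53); Newton's method refines it to λ ≈ 52.8846. p(121) = -4555 and p(122) = 3664 have opposite signs, so a root lies in (121, 122); Newton's method refines it to λ ≈ 121.5599. Check (Vieta): the three roots sum to 176, matching tr M = 176.
So the eigenvalues of A^T A are ≈ 1.5555, 52.8846, 121.5599 (all ≥ 0, as they must be for A^T A). The largest is λ_max ≈ 121.5599, hence ||A||_2 = sqrt(λ_max) ≈ 11.0254.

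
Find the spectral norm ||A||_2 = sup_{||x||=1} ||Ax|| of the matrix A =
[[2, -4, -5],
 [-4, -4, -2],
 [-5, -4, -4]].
||A||_2 ≈ 10.3752 (= sqrt(largest eigenvalue of A^T A))

||A||_2 = sigma_max(A) = sqrt(lambda_max(A^T A)). Form the symmetric matrix M = A^T A =
[[45, 28, 18],
 [28, 48, 44],
 [18, 44, 45]].
Its characteristic polynomial (trace, sum of principal 2x2 minors, determinant of M give the coefficients) is
  p(λ) = det(λ I - M) = λ^3 - 138λ^2 + 3301λ - 3600.
No integer candidate from the rational root theorem (±divisors of 3600) is a root, so the roots are irrational. The cubic discriminant is Δ = 54960855440 > 0, so there are three distinct real roots. p(1) = -436 and p(2) = 2458 have opposite signs, so a root lies in (1, 2); Newton's method refines it to λ ≈ 1.1449. p(29) = 460 and p(30) = -1770 have opposite signs, so a root lies in (29, 30); Newton's method refines it to λ ≈ 29.21. p(107) = -5312 and p(108) = 2988 have opposite signs, so a root lies in (107, 108); Newton's method refines it to λ ≈ 107.6451. Check (Vieta): the three roots sum to 138, matching tr M = 138.
So the eigenvalues of A^T A are ≈ 1.1449, 29.21, 107.6451 (all ≥ 0, as they must be for A^T A). The largest is λ_max ≈ 107.6451, hence ||A||_2 = sqrt(λ_max) ≈ 10.3752.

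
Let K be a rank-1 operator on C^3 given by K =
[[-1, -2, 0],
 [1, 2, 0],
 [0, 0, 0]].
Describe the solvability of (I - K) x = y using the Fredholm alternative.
(I - K) is singular (det(I - K) = 0, i.e. 1 ∈ sigma(K)). (I - K) x = y is solvable iff y ⊥ ker((I - K)^*) = span{(-1, -2, 0)}, i.e. iff -y_1 - 2y_2 = 0. When solvable, the solutions are x = y + c·(1, -1, 0), c arbitrary (ker(I - K) = span{(1, -1, 0)}, dimension 1).

K has rank 1, so it is an outer product K = u v^T: every row of K is a multiple of one row vector. Reading off the entries, u = (1, -1, 0) and v = (-1, -2, 0) (row i of K equals u_i·v^T). A rank-one matrix u v^T satisfies K u = u (v·u) and kills the (2)-dimensional subspace v^⊥, so its characteristic polynomial is lambda^2 (lambda - v·u) with v·u = tr K = 1. Hence the eigenvalues of I - K are 1 (multiplicity 2) and 1 - (1) = 0, so det(I - K) = 0. (Direct check: I - K =
[[2, 2, 0],
 [-1, -1, 0],
 [0, 0, 1]]
has determinant 0.) So 1 is an eigenvalue of K and (I - K) is not invertible. The finite-dimensional Fredholm alternative says: either (I - K) is invertible, or ker(I - K) ≠ {0} and then range(I - K) = ker((I - K)^*)^⊥, with dim ker(I - K) = dim ker((I - K)^*). We are in the second case, so we need both kernels. Kernel of I - K: (I - K) u = u - u (v·u) = u - u = 0, so ker(I - K) = span{u} = span{(1, -1, 0)} (it is exactly 1-dimensional because rank(I - K) = 2). Kernel of the adjoint: K is real, so (I - K)^* = I - K^T = I - v u^T, and (I - v u^T) v = v - v (u·v) = 0; hence ker((I - K)^*) = span{v} = span{(-1, -2, 0)}. Therefore (I - K) x = y is solvable iff <y, v> = 0, i.e. iff -y_1 - 2y_2 = 0. When this holds, K y = u (v·y) = 0, so (I - K) y = y and x = y is a particular solution; the full solution set is the line x = y + c·u = y + c·(1, -1, 0), c ∈ C.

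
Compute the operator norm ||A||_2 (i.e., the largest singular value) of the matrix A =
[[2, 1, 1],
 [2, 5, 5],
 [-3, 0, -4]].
||A||_2 ≈ 8.5799 (= sqrt(largest eigenvalue of A^T A))

||A||_2 = sigma_max(A) = sqrt(lambda_max(A^T A)). Form the symmetric matrix M = A^T A =
[[17, 12, 24],
 [12, 26, 26],
 [24, 26, 42]].
Its characteristic polynomial (trace, sum of principal 2x2 minors, determinant of M give the coefficients) is
  p(λ) = det(λ I - M) = λ^3 - 85λ^2 + 852λ - 1024.
No integer candidate from the rational root theorem (±divisors of 1024) is a root, so the roots are irrational. The cubic discriminant is Δ = 1561853456 > 0, so there are three distinct real roots. p(1) = -256 and p(2) = 348 have opposite signs, so a root lies in (1, 2); Newton's method refines it to λ ≈ 1.392. p(9) = 488 and p(10) = -4 have opposite signs, so a root lies in (9, 10); Newton's method refines it to λ ≈ 9.9927. p(73) = -2776 and p(74) = 1788 have opposite signs, so a root lies in (73, 74); Newton's method refines it to λ ≈ 73.6153. Check (Vieta): the three roots sum to 85, matching tr M = 85.
So the eigenvalues of A^T A are ≈ 1.392, 9.9927, 73.6153 (all ≥ 0, as they must be for A^T A). The largest is λ_max ≈ 73.6153, hence ||A||_2 = sqrt(λ_max) ≈ 8.5799.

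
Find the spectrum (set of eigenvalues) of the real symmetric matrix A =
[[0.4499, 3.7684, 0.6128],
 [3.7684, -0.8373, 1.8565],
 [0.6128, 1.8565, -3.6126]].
sigma(A) ≈ {-5, -3, 4}

A is real symmetric, so its spectrum consists of real eigenvalues. Expanding the characteristic polynomial of the displayed matrix gives
  det(λ I - A) = p(λ) = λ^3 + (4)λ^2 + (-17)λ + (-60).
Solving p(λ) = 0 yields eigenvalues ≈ -5, -3, 4. (A is shown rounded to 4 decimals, so these recover the underlying integer eigenvalues to within that precision.)
Verification: the trace of A = -4 equals the sum of eigenvalues -4, and det(A) ≈ 60.0010 matches the eigenvalue product 60.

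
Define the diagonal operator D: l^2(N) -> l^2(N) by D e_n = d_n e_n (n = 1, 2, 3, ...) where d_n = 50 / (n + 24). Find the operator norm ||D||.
||D|| = 2 (attained at n = 1)

For D diagonal, ||D|| = sup_n |d_n| = sup_n 50/(n + 24). This is positive and strictly decreasing in n, so the supremum is attained at n = 1: d_1 = 50/(1 + 24) = 2. Hence ||D|| = 2.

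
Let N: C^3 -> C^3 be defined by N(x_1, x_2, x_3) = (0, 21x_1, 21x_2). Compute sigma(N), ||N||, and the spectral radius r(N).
sigma(N) = {0}; ||N|| = 21; r(N) = 0. (N is nilpotent with N^3 = 0.)

On C^3, N is a strictly lower-triangular matrix with 21 on the subdiagonal and zeros elsewhere, so its characteristic polynomial is lambda^3 and every eigenvalue is 0: sigma(N) = {0}. For the operator norm, N e_i = 21e_{i+1} for i = 1, ..., 2 and N e_3 = 0, so the singular values of N are 21 (with multiplicity 2) and 0; hence ||N|| = 21. The spectral radius r(N) = max|lambda| = 0. Note ||N|| > r(N) — characteristic of non-normal nilpotent operators. Indeed N^3 = 0.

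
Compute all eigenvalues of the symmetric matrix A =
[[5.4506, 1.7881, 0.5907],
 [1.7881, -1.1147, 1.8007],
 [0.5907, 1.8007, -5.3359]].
sigma(A) ≈ {-6, -1, 6}

A is real symmetric, so its spectrum consists of real eigenvalues. Expanding the characteristic polynomial of the displayed matrix gives
  det(λ I - A) = p(λ) = λ^3 + (1)λ^2 + (-36)λ + (-36).
Solving p(λ) = 0 yields eigenvalues ≈ -6, -1, 6. (A is shown rounded to 4 decimals, so these recover the underlying integer eigenvalues to within that precision.)
Verification: the trace of A = -1 equals the sum of eigenvalues -1, and det(A) ≈ 35.9994 matches the eigenvalue product 36.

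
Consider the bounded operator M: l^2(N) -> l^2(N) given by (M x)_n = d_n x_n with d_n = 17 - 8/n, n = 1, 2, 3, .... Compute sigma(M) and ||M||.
sigma(M) = {17 - 8/n : n ≥ 1} ∪ {17}; ||M|| = 17

A bounded diagonal operator on l^2 with diagonal entries d_n has spectrum equal to the closure of {d_n : n ≥ 1}: every d_n is an eigenvalue (with eigenvector e_n), so {d_n} ⊂ sigma(M); the spectrum is closed, so its closure is too; and for lambda not in the closure, (M - lambda I) has bounded inverse (the diagonal entries 1/(d_n - lambda) are bounded). For our sequence d_n = 17 - 8/n, n = 1, 2, 3, ...:
  - {d_n} = {17 - 8/n : n ≥ 1}; the only limit point is 17
  - closure = {17 - 8/n : n ≥ 1} ∪ {17}
For the norm: a diagonal operator has ||M|| = sup_n |d_n|. Here d_n = 17 - 8/n increases monotonically from d_1 = 9 toward 17, with all terms in [9, 17); so sup_n |d_n| = 17 (the supremum is the limit, not attained). So ||M|| = 17.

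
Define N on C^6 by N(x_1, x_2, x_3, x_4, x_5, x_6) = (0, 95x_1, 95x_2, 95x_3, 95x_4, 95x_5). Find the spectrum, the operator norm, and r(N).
sigma(N) = {0}; ||N|| = 95; r(N) = 0. (N is nilpotent with N^6 = 0.)

On C^6, N is a strictly lower-triangular matrix with 95 on the subdiagonal and zeros elsewhere, so its characteristic polynomial is lambda^6 and every eigenvalue is 0: sigma(N) = {0}. For the operator norm, N e_i = 95e_{i+1} for i = 1, ..., 5 and N e_6 = 0, so the singular values of N are 95 (with multiplicity 5) and 0; hence ||N|| = 95. The spectral radius r(N) = max|lambda| = 0. Note ||N|| > r(N) — characteristic of non-normal nilpotent operators. Indeed N^6 = 0.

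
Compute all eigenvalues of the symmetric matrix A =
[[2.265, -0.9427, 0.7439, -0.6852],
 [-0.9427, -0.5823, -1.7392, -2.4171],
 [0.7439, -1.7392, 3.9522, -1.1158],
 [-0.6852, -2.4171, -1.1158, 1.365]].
sigma(A) ≈ {-3, 2, 3, 5}

A is real symmetric, so its spectrum consists of real eigenvalues. Expanding the characteristic polynomial of the displayed matrix gives
  det(λ I - A) = p(λ) = λ^4 + (-7)λ^3 + (1)λ^2 + (63.0011)λ + (-90).
Solving p(λ) = 0 yields eigenvalues ≈ -3, 2, 3, 5. (A is shown rounded to 4 decimals, so these recover the underlying integer eigenvalues to within that precision.)
Verification: the trace of A = 7 equals the sum of eigenvalues 7, and det(A) ≈ -89.9997 matches the eigenvalue product -90.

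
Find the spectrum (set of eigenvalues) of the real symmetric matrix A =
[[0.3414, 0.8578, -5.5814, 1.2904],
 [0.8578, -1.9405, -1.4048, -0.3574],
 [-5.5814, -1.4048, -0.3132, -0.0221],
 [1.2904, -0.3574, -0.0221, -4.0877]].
sigma(A) ≈ {-6, -4, -2, 6}

A is real symmetric, so its spectrum consists of real eigenvalues. Expanding the characteristic polynomial of the displayed matrix gives
  det(λ I - A) = p(λ) = λ^4 + (6)λ^3 + (-28)λ^2 + (-215.9968)λ + (-287.9966).
Solving p(λ) = 0 yields eigenvalues ≈ -6, -4, -2, 6. (A is shown rounded to 4 decimals, so these recover the underlying integer eigenvalues to within that precision.)
Verification: the trace of A = -6 equals the sum of eigenvalues -6, and det(A) ≈ -287.9966 matches the eigenvalue product -288.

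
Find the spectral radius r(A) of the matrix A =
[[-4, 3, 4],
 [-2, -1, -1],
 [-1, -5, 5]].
r(A) ≈ 5.8775

The eigenvalues of A are the roots of its characteristic polynomial. With M = A (coefficients from the trace, the sum of principal 2x2 minors, and det A):
  p(λ) = det(λ I - M) = λ^3 - 16λ - 109.
No integer candidate from the rational root theorem (±divisors of 109) is a root, so the roots are irrational. The cubic discriminant is Δ = -304403 < 0, so there is one real root and a complex-conjugate pair. p(5) = -64 and p(6) = 11 have opposite signs, so a root lies in (5, 6); Newton's method refines it to λ ≈ 5.8775. Dividing out (λ - (5.8775)) leaves approximately λ^2 + 5.8775λ + 18.5452. For λ^2 + 5.8775λ + 18.5452 the discriminant is -39.6357. It is negative, so the remaining roots are the complex-conjugate pair λ ≈ -2.9388 ± 3.1478i. Their product equals the constant term, so |λ|^2 ≈ 18.5452 and |λ| ≈ 4.3064.
Thus the eigenvalues (to 4 decimals) are 5.8775 (modulus 5.8775); -2.9388 ± 3.1478i (modulus 4.3064). The spectral radius is the largest modulus: r(A) ≈ 5.8775. (Cross-check: r(A) ≤ ||A||_2 ≈ 7.5096; equality holds whenever A is normal, though it can also hold for some non-normal A.)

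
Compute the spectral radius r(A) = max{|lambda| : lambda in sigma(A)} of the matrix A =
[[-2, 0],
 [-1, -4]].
r(A) = 4

The eigenvalues of A are the roots of its characteristic polynomial. With M = A (coefficients from the trace and determinant):
  p(λ) = det(λ I - M) = λ^2 + 6λ + 8.
For λ^2 + 6λ + 8 the discriminant is 4. It is a perfect square (2^2), so the roots are rational: λ = (-6 ± 2)/2 = -2, -4.
Thus the eigenvalues (to 4 decimals) are -2 (modulus 2); -4 (modulus 4). The spectral radius is the largest modulus: r(A) = 4. (Cross-check: r(A) ≤ ||A||_2 ≈ 4.1594; equality holds whenever A is normal, though it can also hold for some non-normal A.)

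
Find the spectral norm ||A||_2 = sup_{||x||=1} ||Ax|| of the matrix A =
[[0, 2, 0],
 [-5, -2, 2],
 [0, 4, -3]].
||A||_2 ≈ 6.7186 (= sqrt(largest eigenvalue of A^T A))

||A||_2 = sigma_max(A) = sqrt(lambda_max(A^T A)). Form the symmetric matrix M = A^T A =
[[25, 10, -10],
 [10, 24, -16],
 [-10, -16, 13]].
Its characteristic polynomial (trace, sum of principal 2x2 minors, determinant of M give the coefficients) is
  p(λ) = det(λ I - M) = λ^3 - 62λ^2 + 781λ - 900.
No integer candidate from the rational root theorem (±divisors of 900) is a root, so the roots are irrational. The cubic discriminant is Δ = 343757520 > 0, so there are three distinct real roots. p(1) = -180 and p(2) = 422 have opposite signs, so a root lies in (1, 2); Newton's method refines it to λ ≈ 1.2797. p(15) = 240 and p(16) = -180 have opposite signs, so a root lies in (15, 16); Newton's method refines it to λ ≈ 15.5804. p(45) = -180 and p(46) = 1170 have opposite signs, so a root lies in (45, 46); Newton's method refines it to λ ≈ 45.1399. Check (Vieta): the three roots sum to 62, matching tr M = 62.
So the eigenvalues of A^T A are ≈ 1.2797, 15.5804, 45.1399 (all ≥ 0, as they must be for A^T A). The largest is λ_max ≈ 45.1399, hence ||A||_2 = sqrt(λ_max) ≈ 6.7186.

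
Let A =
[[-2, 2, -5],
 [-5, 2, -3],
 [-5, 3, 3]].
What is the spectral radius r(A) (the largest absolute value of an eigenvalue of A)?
r(A) ≈ 6.11

The eigenvalues of A are the roots of its characteristic polynomial. With M = A (coefficients from the trace, the sum of principal 2x2 minors, and det A):
  p(λ) = det(λ I - M) = λ^3 - 3λ^2 - 10λ - 55.
No integer candidate from the rational root theorem (±divisors of 55) is a root, so the roots are irrational. The cubic discriminant is Δ = -112415 < 0, so there is one real root and a complex-conjugate pair. p(6) = -7 and p(7) = 71 have opposite signs, so a root lies in (6, 7); Newton's method refines it to λ ≈ 6.11. Dividing out (λ - (6.11)) leaves approximately λ^2 + 3.11λ + 9.0017. For λ^2 + 3.11λ + 9.0017 the discriminant is -26.335. It is negative, so the remaining roots are the complex-conjugate pair λ ≈ -1.555 ± 2.5659i. Their product equals the constant term, so |λ|^2 ≈ 9.0017 and |λ| ≈ 3.0003.
Thus the eigenvalues (to 4 decimals) are 6.11 (modulus 6.11); -1.555 ± 2.5659i (modulus 3.0003). The spectral radius is the largest modulus: r(A) ≈ 6.11. (Cross-check: r(A) ≤ ||A||_2 ≈ 8.6352; equality holds whenever A is normal, though it can also hold for some non-normal A.)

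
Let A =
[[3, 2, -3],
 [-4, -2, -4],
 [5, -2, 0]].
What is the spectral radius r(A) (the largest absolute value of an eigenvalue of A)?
r(A) ≈ 5.4107

The eigenvalues of A are the roots of its characteristic polynomial. With M = A (coefficients from the trace, the sum of principal 2x2 minors, and det A):
  p(λ) = det(λ I - M) = λ^3 - λ^2 + 9λ + 118.
No integer candidate from the rational root theorem (±divisors of 118) is a root, so the roots are irrational. The cubic discriminant is Δ = -397427 < 0, so there is one real root and a complex-conjugate pair. p(-5) = -77 and p(-4) = 2 have opposite signs, so a root lies in (-5, -4); Newton's method refines it to λ ≈ -4.0306. Dividing out (λ - (-4.0306)) leaves approximately λ^2 - 5.0306λ + 29.2762. For λ^2 - 5.0306λ + 29.2762 the discriminant is -91.7979. It is negative, so the remaining roots are the complex-conjugate pair λ ≈ 2.5153 ± 4.7906i. Their product equals the constant term, so |λ|^2 ≈ 29.2762 and |λ| ≈ 5.4107.
Thus the eigenvalues (to 4 decimals) are -4.0306 (modulus 4.0306); 2.5153 ± 4.7906i (modulus 5.4107). The spectral radius is the largest modulus: r(A) ≈ 5.4107. (Cross-check: r(A) ≤ ||A||_2 ≈ 7.232; equality holds whenever A is normal, though it can also hold for some non-normal A.)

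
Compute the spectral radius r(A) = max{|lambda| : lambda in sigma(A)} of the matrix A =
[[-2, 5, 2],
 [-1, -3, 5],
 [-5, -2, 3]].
r(A) ≈ 5.3905

The eigenvalues of A are the roots of its characteristic polynomial. With M = A (coefficients from the trace, the sum of principal 2x2 minors, and det A):
  p(λ) = det(λ I - M) = λ^3 + 2λ^2 + 16λ + 138.
No integer candidate from the rational root theorem (±divisors of 138) is a root, so the roots are irrational. The cubic discriminant is Δ = -454476 < 0, so there is one real root and a complex-conjugate pair. p(-5) = -17 and p(-4) = 42 have opposite signs, so a root lies in (-5, -4); Newton's method refines it to λ ≈ -4.7493. Dividing out (λ - (-4.7493)) leaves approximately λ^2 - 2.7493λ + 29.0571. For λ^2 - 2.7493λ + 29.0571 the discriminant is -108.6697. It is negative, so the remaining roots are the complex-conjugate pair λ ≈ 1.3746 ± 5.2122i. Their product equals the constant term, so |λ|^2 ≈ 29.0571 and |λ| ≈ 5.3905.
Thus the eigenvalues (to 4 decimals) are -4.7493 (modulus 4.7493); 1.3746 ± 5.2122i (modulus 5.3905). The spectral radius is the largest modulus: r(A) ≈ 5.3905. (Cross-check: r(A) ≤ ||A||_2 ≈ 7.92; equality holds whenever A is normal, though it can also hold for some non-normal A.)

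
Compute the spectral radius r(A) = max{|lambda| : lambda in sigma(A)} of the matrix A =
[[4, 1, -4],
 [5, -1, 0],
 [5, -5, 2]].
r(A) ≈ 4.3615

The eigenvalues of A are the roots of its characteristic polynomial. With M = A (coefficients from the trace, the sum of principal 2x2 minors, and det A):
  p(λ) = det(λ I - M) = λ^3 - 5λ^2 + 17λ - 62.
No integer candidate from the rational root theorem (±divisors of 62) is a root, so the roots are irrational. The cubic discriminant is Δ = -52355 < 0, so there is one real root and a complex-conjugate pair. p(4) = -10 and p(5) = 23 have opposite signs, so a root lies in (4, 5); Newton's method refines it to λ ≈ 4.3615. Dividing out (λ - (4.3615)) leaves approximately λ^2 - 0.6385λ + 14.2152. For λ^2 - 0.6385λ + 14.2152 the discriminant is -56.4533. It is negative, so the remaining roots are the complex-conjugate pair λ ≈ 0.3192 ± 3.7568i. Their product equals the constant term, so |λ|^2 ≈ 14.2152 and |λ| ≈ 3.7703.
Thus the eigenvalues (to 4 decimals) are 4.3615 (modulus 4.3615); 0.3192 ± 3.7568i (modulus 3.7703). The spectral radius is the largest modulus: r(A) ≈ 4.3615. (Cross-check: r(A) ≤ ||A||_2 ≈ 8.889; equality holds whenever A is normal, though it can also hold for some non-normal A.)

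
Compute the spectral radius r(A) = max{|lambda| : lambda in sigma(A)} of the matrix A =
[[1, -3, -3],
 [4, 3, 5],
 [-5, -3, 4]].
r(A) ≈ 6.5529

The eigenvalues of A are the roots of its characteristic polynomial. With M = A (coefficients from the trace, the sum of principal 2x2 minors, and det A):
  p(λ) = det(λ I - M) = λ^3 - 8λ^2 + 31λ - 141.
No integer candidate from the rational root theorem (±divisors of 141) is a root, so the roots are irrational. The cubic discriminant is Δ = -253791 < 0, so there is one real root and a complex-conjugate pair. p(6) = -27 and p(7) = 27 have opposite signs, so a root lies in (6, 7); Newton's method refines it to λ ≈ 6.5529. Dividing out (λ - (6.5529)) leaves approximately λ^2 - 1.4471λ + 21.5172. For λ^2 - 1.4471λ + 21.5172 the discriminant is -83.9748. It is negative, so the remaining roots are the complex-conjugate pair λ ≈ 0.7236 ± 4.5819i. Their product equals the constant term, so |λ|^2 ≈ 21.5172 and |λ| ≈ 4.6387.
Thus the eigenvalues (to 4 decimals) are 6.5529 (modulus 6.5529); 0.7236 ± 4.5819i (modulus 4.6387). The spectral radius is the largest modulus: r(A) ≈ 6.5529. (Cross-check: r(A) ≤ ||A||_2 ≈ 7.8719; equality holds whenever A is normal, though it can also hold for some non-normal A.)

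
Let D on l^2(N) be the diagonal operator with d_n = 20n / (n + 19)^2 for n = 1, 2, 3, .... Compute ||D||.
||D|| = 5/19 (attained at n = 19)

For D diagonal, ||D|| = sup_n |d_n|. Treat f(x) = 20x / (x + 19)^2 for real x > 0. By the quotient rule, f'(x) = 20(19 - x)/(x + 19)^3, which is positive for x < 19 and negative for x > 19. So f has a unique maximum at x = 19, and since 19 is a positive integer, the supremum over n ≥ 1 is attained at n = 19: d_19 = 20·19/(19 + 19)^2 = 20·19/1444 = 5/19. Hence ||D|| = 5/19.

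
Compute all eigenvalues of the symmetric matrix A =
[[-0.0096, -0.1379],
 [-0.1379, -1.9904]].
sigma(A) ≈ {-2, 0}

A is real symmetric, so its spectrum consists of real eigenvalues. Expanding the characteristic polynomial of the displayed matrix gives
  det(λ I - A) = p(λ) = λ^2 + (2)λ + (0).
Solving p(λ) = 0 yields eigenvalues ≈ -2, 0. (A is shown rounded to 4 decimals, so these recover the underlying integer eigenvalues to within that precision.)
Verification: the trace of A = -2 equals the sum of eigenvalues -2, and det(A) ≈ 0.0001 matches the eigenvalue product 0.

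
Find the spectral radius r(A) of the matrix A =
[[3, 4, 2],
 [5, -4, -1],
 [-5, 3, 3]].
r(A) ≈ 5.1585

The eigenvalues of A are the roots of its characteristic polynomial. With M = A (coefficients from the trace, the sum of principal 2x2 minors, and det A):
  p(λ) = det(λ I - M) = λ^3 - 2λ^2 - 22λ + 77.
No integer candidate from the rational root theorem (±divisors of 77) is a root, so the roots are irrational. The cubic discriminant is Δ = -52107 < 0, so there is one real root and a complex-conjugate pair. p(-6) = -79 and p(-5) = 12 have opposite signs, so a root lies in (-6, -5); Newton's method refines it to λ ≈ -5.1585. Dividing out (λ - (-5.1585)) leaves approximately λ^2 - 7.1585λ + 14.9269. For λ^2 - 7.1585λ + 14.9269 the discriminant is -8.4637. It is negative, so the remaining roots are the complex-conjugate pair λ ≈ 3.5792 ± 1.4546i. Their product equals the constant term, so |λ|^2 ≈ 14.9269 and |λ| ≈ 3.8635.
Thus the eigenvalues (to 4 decimals) are -5.1585 (modulus 5.1585); 3.5792 ± 1.4546i (modulus 3.8635). The spectral radius is the largest modulus: r(A) ≈ 5.1585. (Cross-check: r(A) ≤ ||A||_2 ≈ 9.1015; equality holds whenever A is normal, though it can also hold for some non-normal A.)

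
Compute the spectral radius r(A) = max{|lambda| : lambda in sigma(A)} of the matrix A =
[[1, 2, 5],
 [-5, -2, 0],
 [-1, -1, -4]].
r(A) ≈ 3.4492

The eigenvalues of A are the roots of its characteristic polynomial. With M = A (coefficients from the trace, the sum of principal 2x2 minors, and det A):
  p(λ) = det(λ I - M) = λ^3 + 5λ^2 + 17λ + 17.
No integer candidate from the rational root theorem (±divisors of 17) is a root, so the roots are irrational. The cubic discriminant is Δ = -2720 < 0, so there is one real root and a complex-conjugate pair. p(-2) = -5 and p(-1) = 4 have opposite signs, so a root lies in (-2, -1); Newton's method refines it to λ ≈ -1.4289. Dividing out (λ - (-1.4289)) leaves approximately λ^2 + 3.5711λ + 11.8973. For λ^2 + 3.5711λ + 11.8973 the discriminant is -34.8363. It is negative, so the remaining roots are the complex-conjugate pair λ ≈ -1.7855 ± 2.9511i. Their product equals the constant term, so |λ|^2 ≈ 11.8973 and |λ| ≈ 3.4492.
Thus the eigenvalues (to 4 decimals) are -1.4289 (modulus 1.4289); -1.7855 ± 2.9511i (modulus 3.4492). The spectral radius is the largest modulus: r(A) ≈ 3.4492. (Cross-check: r(A) ≤ ||A||_2 ≈ 7.2906; equality holds whenever A is normal, though it can also hold for some non-normal A.)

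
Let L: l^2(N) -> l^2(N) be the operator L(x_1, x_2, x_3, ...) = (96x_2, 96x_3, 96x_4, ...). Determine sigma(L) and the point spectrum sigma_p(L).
sigma(L) = closed disk {z in C : |z| ≤ 96}; sigma_p(L) = open disk {z in C : |z| < 96}

Note L = 96·V where V is the unit left shift (V x)_k = x_{k+1}; so sigma(L) = 96·sigma(V) and ||L|| = 96||V||. ||L x||^2 = 9216sum_{k≥2} |x_k|^2 ≤ 9216||x||^2, with equality on {x : x_1 = 0}, so ||L|| = 96. For any lambda with |lambda| < 96, set r = lambda/96 (|r| < 1); the vector x = (1, r, r^2, ...) is in l^2 and satisfies L x = 96(r, r^2, ...) = lambda x, so lambda is an eigenvalue. On the boundary |lambda| = 96 the geometric series diverges, so no l^2 eigenvector exists, but these lambda lie in the approximate point spectrum. Hence sigma(L) is the closed disk of radius 96 and sigma_p(L) is the open disk.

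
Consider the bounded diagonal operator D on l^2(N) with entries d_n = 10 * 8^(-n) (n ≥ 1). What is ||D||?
||D|| = 5/4 (attained at n = 1)

For D diagonal, ||D|| = sup_n |d_n|. The sequence d_n = 10 * 8^(-n) is positive and strictly decreasing (ratio 8^(-1) < 1), so the supremum is d_1 = 10/8 = 5/4. Hence ||D|| = 5/4.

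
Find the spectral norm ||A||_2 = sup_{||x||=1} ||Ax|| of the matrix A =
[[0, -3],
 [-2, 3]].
||A||_2 = sqrt((22 + sqrt(340))/2) ≈ 4.4966 (= sqrt(largest eigenvalue of A^T A))

||A||_2 = sigma_max(A) = sqrt(lambda_max(A^T A)). Form the symmetric matrix M = A^T A =
[[4, -6],
 [-6, 18]].
Its characteristic polynomial (trace, determinant of M give the coefficients) is
  p(λ) = det(λ I - M) = λ^2 - 22λ + 36.
For λ^2 - 22λ + 36 the discriminant is 340. It is nonnegative but not a perfect square, so the roots are real and irrational: λ = (22 ± sqrt(340))/2 ≈ 20.2195, 1.7805.
So the eigenvalues of A^T A are ≈ 1.7805, 20.2195 (all ≥ 0, as they must be for A^T A). The largest is λ_max = (22 + sqrt(340))/2 ≈ 20.2195, hence ||A||_2 = sqrt(λ_max) = sqrt((22 + sqrt(340))/2) ≈ 4.4966.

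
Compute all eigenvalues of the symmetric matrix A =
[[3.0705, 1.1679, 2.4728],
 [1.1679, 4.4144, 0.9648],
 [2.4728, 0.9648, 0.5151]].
sigma(A) ≈ {-1, 3, 6}

A is real symmetric, so its spectrum consists of real eigenvalues. Expanding the characteristic polynomial of the displayed matrix gives
  det(λ I - A) = p(λ) = λ^3 + (-8)λ^2 + (9)λ + (18).
Solving p(λ) = 0 yields eigenvalues ≈ -1, 3, 6. (A is shown rounded to 4 decimals, so these recover the underlying integer eigenvalues to within that precision.)
Verification: the trace of A = 8 equals the sum of eigenvalues 8, and det(A) ≈ -17.9991 matches the eigenvalue product -18.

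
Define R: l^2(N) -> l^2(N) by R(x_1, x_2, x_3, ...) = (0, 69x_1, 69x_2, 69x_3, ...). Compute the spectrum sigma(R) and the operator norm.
sigma(R) = closed disk {z in C : |z| ≤ 69}; ||R|| = 69

Note R = 69·U where U is the unit right shift (U x)_k = x_{k-1} (with x_0 := 0); so ||R|| = 69||U|| and sigma(R) = 69·sigma(U). ||R x||^2 = sum_{k≥1} |69x_k|^2 = 4761||x||^2, so ||R|| = 69 and sigma(R) ⊂ {|z| ≤ 69}. For any |lambda| < 69, the equation (R - lambda I) x = 0 forces x_1 = 0, then 69x_k = lambda x_{k+1} ⇒ x = 0, so R has no eigenvalues. But (R - lambda I) is not surjective for |lambda| < 69: solving (R - lambda I) x = e_1 would require x_n proportional to (lambda/69)^(-n), which is not in l^2. So every |lambda| < 69 lies in the residual spectrum. The boundary |lambda| = 69 is in the approximate point spectrum (the spectrum is closed). Hence sigma(R) is the closed disk of radius 69.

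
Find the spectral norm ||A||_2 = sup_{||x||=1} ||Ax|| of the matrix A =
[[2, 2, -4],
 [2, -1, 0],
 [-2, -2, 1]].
||A||_2 ≈ 5.562 (= sqrt(largest eigenvalue of A^T A))

||A||_2 = sigma_max(A) = sqrt(lambda_max(A^T A)). Form the symmetric matrix M = A^T A =
[[12, 6, -10],
 [6, 9, -10],
 [-10, -10, 17]].
Its characteristic polynomial (trace, sum of principal 2x2 minors, determinant of M give the coefficients) is
  p(λ) = det(λ I - M) = λ^3 - 38λ^2 + 229λ - 324.
No integer candidate from the rational root theorem (±divisors of 324) is a root, so the roots are irrational. The cubic discriminant is Δ = 4490448 > 0, so there are three distinct real roots. p(2) = -10 and p(3) = 48 have opposite signs, so a root lies in (2, 3); Newton's method refines it to λ ≈ 2.1173. p(4) = 48 and p(5) = -4 have opposite signs, so a root lies in (4, 5); Newton's method refines it to λ ≈ 4.9465. p(30) = -654 and p(31) = 48 have opposite signs, so a root lies in (30, 31); Newton's method refines it to λ ≈ 30.9362. Check (Vieta): the three roots sum to 38, matching tr M = 38.
So the eigenvalues of A^T A are ≈ 2.1173, 4.9465, 30.9362 (all ≥ 0, as they must be for A^T A). The largest is λ_max ≈ 30.9362, hence ||A||_2 = sqrt(λ_max) ≈ 5.562.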